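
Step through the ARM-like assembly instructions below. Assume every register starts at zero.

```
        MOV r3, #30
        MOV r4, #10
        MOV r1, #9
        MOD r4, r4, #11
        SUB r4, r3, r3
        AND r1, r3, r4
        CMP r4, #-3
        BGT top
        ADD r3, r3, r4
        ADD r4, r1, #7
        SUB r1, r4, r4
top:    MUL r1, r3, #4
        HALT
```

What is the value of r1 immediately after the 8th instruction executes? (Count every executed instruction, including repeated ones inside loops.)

0

after MOV r3, #30: r3=30
after MOV r4, #10: r4=10
after MOV r1, #9: r1=9
after MOD r4, r4, #11: r4=10%11=10
after SUB r4, r3, r3: r4=30-30=0
after AND r1, r3, r4: r1=30&0=0
CMP r4, #-3  (cmp 0,-3)
BGT top: taken
After step 8: r1 = 0.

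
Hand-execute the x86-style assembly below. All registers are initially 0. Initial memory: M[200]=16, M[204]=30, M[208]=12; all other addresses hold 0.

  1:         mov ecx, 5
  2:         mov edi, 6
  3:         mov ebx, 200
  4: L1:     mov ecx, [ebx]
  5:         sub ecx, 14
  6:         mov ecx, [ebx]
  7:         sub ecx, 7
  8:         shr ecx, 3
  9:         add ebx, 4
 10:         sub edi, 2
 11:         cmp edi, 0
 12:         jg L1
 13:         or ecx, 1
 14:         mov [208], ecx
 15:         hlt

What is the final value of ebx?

212

mov ecx, 5 → ecx=5
mov edi, 6 → edi=6
mov ebx, 200 → ebx=200
mov ecx, [ebx] → ecx=M[200]=16
sub ecx, 14 → ecx=16-14=2
mov ecx, [ebx] → ecx=M[200]=16
sub ecx, 7 → ecx=16-7=9
shr ecx, 3 → ecx=9>>3=1
add ebx, 4 → ebx=200+4=204
sub edi, 2 → edi=6-2=4
cmp edi, 0  (cmp 4,0)
jg L1: taken
mov ecx, [ebx] → ecx=M[204]=30
sub ecx, 14 → ecx=30-14=16
mov ecx, [ebx] → ecx=M[204]=30
sub ecx, 7 → ecx=30-7=23
shr ecx, 3 → ecx=23>>3=2
add ebx, 4 → ebx=204+4=208
sub edi, 2 → edi=4-2=2
cmp edi, 0  (cmp 2,0)
jg L1: taken
mov ecx, [ebx] → ecx=M[208]=12
sub ecx, 14 → ecx=12-14=-2
mov ecx, [ebx] → ecx=M[208]=12
sub ecx, 7 → ecx=12-7=5
shr ecx, 3 → ecx=5>>3=0
add ebx, 4 → ebx=208+4=212
sub edi, 2 → edi=2-2=0
cmp edi, 0  (cmp 0,0)
jg L1: not taken
or ecx, 1 → ecx=0|1=1
mov [208], ecx → M[208]=1
halt.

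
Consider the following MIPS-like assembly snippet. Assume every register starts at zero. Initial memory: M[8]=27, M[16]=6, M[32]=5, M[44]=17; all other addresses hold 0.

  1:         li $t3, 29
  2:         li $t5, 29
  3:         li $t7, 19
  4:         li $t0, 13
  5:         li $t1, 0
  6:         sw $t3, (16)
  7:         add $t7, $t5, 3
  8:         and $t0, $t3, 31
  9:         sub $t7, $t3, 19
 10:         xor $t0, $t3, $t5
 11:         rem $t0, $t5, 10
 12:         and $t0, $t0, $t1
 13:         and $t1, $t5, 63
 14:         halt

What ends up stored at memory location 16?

$t3=29
$t5=29
$t7=19
$t0=13
$t1=0
sw $t3, (16) → M[16]=29
$t7=29+3=32
$t0=29&31=29
$t7=29-19=10
$t0=29^29=0
$t0=29%10=9
$t0=9&0=0
$t1=29&63=29
halt.

29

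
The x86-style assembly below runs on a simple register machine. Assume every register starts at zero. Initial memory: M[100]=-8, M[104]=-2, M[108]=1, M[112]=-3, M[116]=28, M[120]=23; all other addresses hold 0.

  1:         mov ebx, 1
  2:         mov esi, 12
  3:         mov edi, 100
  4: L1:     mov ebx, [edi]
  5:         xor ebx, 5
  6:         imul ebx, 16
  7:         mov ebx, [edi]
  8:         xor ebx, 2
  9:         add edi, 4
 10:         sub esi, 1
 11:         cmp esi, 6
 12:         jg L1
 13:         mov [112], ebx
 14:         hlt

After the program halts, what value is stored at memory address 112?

ebx=1
esi=12
edi=100
ebx=M[100]=-8
ebx=(-8)^5=-3
ebx=(-3)*16=-48
ebx=M[100]=-8
ebx=(-8)^2=-6
edi=100+4=104
esi=12-1=11
cmp esi, 6  (cmp 11,6)
jg L1: taken
ebx=M[104]=-2
ebx=(-2)^5=-5
ebx=(-5)*16=-80
ebx=M[104]=-2
ebx=(-2)^2=-4
edi=104+4=108
esi=11-1=10
cmp esi, 6  (cmp 10,6)
jg L1: taken
ebx=M[108]=1
ebx=1^5=4
ebx=4*16=64
ebx=M[108]=1
ebx=1^2=3
edi=108+4=112
esi=10-1=9
cmp esi, 6  (cmp 9,6)
jg L1: taken
ebx=M[112]=-3
ebx=(-3)^5=-8
ebx=(-8)*16=-128
ebx=M[112]=-3
ebx=(-3)^2=-1
edi=112+4=116
esi=9-1=8
cmp esi, 6  (cmp 8,6)
jg L1: taken
ebx=M[116]=28
ebx=28^5=25
ebx=25*16=400
ebx=M[116]=28
ebx=28^2=30
edi=116+4=120
esi=8-1=7
cmp esi, 6  (cmp 7,6)
jg L1: taken
ebx=M[120]=23
ebx=23^5=18
ebx=18*16=288
ebx=M[120]=23
ebx=23^2=21
edi=120+4=124
esi=7-1=6
cmp esi, 6  (cmp 6,6)
jg L1: not taken
mov [112], ebx → M[112]=21
halt.

21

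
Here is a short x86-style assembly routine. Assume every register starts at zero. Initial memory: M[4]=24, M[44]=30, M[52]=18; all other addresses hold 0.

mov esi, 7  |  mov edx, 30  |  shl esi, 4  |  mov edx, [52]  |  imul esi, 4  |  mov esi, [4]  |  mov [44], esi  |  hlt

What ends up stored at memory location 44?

esi=7
edx=30
esi=7<<4=112
edx=M[52]=18
esi=112*4=448
esi=M[4]=24
mov [44], esi → M[44]=24
halt.

24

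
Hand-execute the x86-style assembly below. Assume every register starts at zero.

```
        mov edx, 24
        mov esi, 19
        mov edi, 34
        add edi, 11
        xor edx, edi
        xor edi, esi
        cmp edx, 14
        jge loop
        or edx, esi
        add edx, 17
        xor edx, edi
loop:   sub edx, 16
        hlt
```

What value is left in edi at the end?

edx=24
esi=19
edi=34
edi=34+11=45
edx=24^45=53
edi=45^19=62
cmp edx, 14  (cmp 53,14)
jge loop: taken
edx=53-16=37
halt.

62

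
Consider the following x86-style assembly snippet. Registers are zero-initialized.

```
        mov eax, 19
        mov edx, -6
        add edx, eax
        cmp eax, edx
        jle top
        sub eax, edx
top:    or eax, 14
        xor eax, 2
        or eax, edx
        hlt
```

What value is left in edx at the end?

mov eax, 19 → eax=19
mov edx, -6 → edx=-6
add edx, eax → edx=(-6)+19=13
cmp eax, edx  (cmp 19,13)
jle top: not taken
sub eax, edx → eax=19-13=6
or eax, 14 → eax=6|14=14
xor eax, 2 → eax=14^2=12
or eax, edx → eax=12|13=13
halt.

13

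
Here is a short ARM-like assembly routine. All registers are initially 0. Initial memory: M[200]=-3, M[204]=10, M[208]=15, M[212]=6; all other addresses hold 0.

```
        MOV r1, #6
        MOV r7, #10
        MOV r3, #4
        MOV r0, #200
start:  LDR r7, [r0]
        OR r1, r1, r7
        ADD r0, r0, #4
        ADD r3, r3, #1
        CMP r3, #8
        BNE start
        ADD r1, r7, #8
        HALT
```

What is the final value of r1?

after MOV r1, #6: r1=6
after MOV r7, #10: r7=10
after MOV r3, #4: r3=4
after MOV r0, #200: r0=200
after LDR r7, [r0]: r7=M[200]=-3
after OR r1, r1, r7: r1=6|(-3)=-1
after ADD r0, r0, #4: r0=200+4=204
after ADD r3, r3, #1: r3=4+1=5
CMP r3, #8  (cmp 5,8)
BNE start: taken
after LDR r7, [r0]: r7=M[204]=10
after OR r1, r1, r7: r1=(-1)|10=-1
after ADD r0, r0, #4: r0=204+4=208
after ADD r3, r3, #1: r3=5+1=6
CMP r3, #8  (cmp 6,8)
BNE start: taken
after LDR r7, [r0]: r7=M[208]=15
after OR r1, r1, r7: r1=(-1)|15=-1
after ADD r0, r0, #4: r0=208+4=212
after ADD r3, r3, #1: r3=6+1=7
CMP r3, #8  (cmp 7,8)
BNE start: taken
after LDR r7, [r0]: r7=M[212]=6
after OR r1, r1, r7: r1=(-1)|6=-1
after ADD r0, r0, #4: r0=212+4=216
after ADD r3, r3, #1: r3=7+1=8
CMP r3, #8  (cmp 8,8)
BNE start: not taken
after ADD r1, r7, #8: r1=6+8=14
halt.

14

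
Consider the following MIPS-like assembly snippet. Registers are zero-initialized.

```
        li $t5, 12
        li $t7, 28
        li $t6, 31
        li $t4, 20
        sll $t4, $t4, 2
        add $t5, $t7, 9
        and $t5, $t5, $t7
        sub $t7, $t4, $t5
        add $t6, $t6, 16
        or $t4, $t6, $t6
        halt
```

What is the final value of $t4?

after li $t5, 12: $t5=12
after li $t7, 28: $t7=28
after li $t6, 31: $t6=31
after li $t4, 20: $t4=20
after sll $t4, $t4, 2: $t4=20<<2=80
after add $t5, $t7, 9: $t5=28+9=37
after and $t5, $t5, $t7: $t5=37&28=4
after sub $t7, $t4, $t5: $t7=80-4=76
after add $t6, $t6, 16: $t6=31+16=47
after or $t4, $t6, $t6: $t4=47|47=47
halt.

47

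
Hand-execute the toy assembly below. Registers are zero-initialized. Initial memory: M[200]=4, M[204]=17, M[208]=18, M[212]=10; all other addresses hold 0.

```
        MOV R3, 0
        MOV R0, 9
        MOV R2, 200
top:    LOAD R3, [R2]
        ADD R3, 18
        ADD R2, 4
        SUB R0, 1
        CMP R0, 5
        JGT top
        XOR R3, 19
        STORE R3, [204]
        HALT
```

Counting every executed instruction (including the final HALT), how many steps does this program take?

MOV R3, 0 → R3=0
MOV R0, 9 → R0=9
MOV R2, 200 → R2=200
LOAD R3, [R2] → R3=M[200]=4
ADD R3, 18 → R3=4+18=22
ADD R2, 4 → R2=200+4=204
SUB R0, 1 → R0=9-1=8
CMP R0, 5  (cmp 8,5)
JGT top: taken
LOAD R3, [R2] → R3=M[204]=17
ADD R3, 18 → R3=17+18=35
ADD R2, 4 → R2=204+4=208
SUB R0, 1 → R0=8-1=7
CMP R0, 5  (cmp 7,5)
JGT top: taken
LOAD R3, [R2] → R3=M[208]=18
ADD R3, 18 → R3=18+18=36
ADD R2, 4 → R2=208+4=212
SUB R0, 1 → R0=7-1=6
CMP R0, 5  (cmp 6,5)
JGT top: taken
LOAD R3, [R2] → R3=M[212]=10
ADD R3, 18 → R3=10+18=28
ADD R2, 4 → R2=212+4=216
SUB R0, 1 → R0=6-1=5
CMP R0, 5  (cmp 5,5)
JGT top: not taken
XOR R3, 19 → R3=28^19=15
STORE R3, [204] → M[204]=15
halt.
Total executed instructions: 30.

30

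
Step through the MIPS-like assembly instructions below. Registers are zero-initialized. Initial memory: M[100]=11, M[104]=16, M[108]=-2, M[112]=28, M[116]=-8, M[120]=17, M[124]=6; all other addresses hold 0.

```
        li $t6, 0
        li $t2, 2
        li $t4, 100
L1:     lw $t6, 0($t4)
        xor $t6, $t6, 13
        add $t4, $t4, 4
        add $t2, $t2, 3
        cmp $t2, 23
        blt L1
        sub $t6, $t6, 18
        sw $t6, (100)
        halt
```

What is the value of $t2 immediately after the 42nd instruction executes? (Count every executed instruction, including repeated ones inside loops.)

20

li $t6, 0 → $t6=0
li $t2, 2 → $t2=2
li $t4, 100 → $t4=100
lw $t6, 0($t4) → $t6=M[100]=11
xor $t6, $t6, 13 → $t6=11^13=6
add $t4, $t4, 4 → $t4=100+4=104
add $t2, $t2, 3 → $t2=2+3=5
cmp $t2, 23  (cmp 5,23)
blt L1: taken
lw $t6, 0($t4) → $t6=M[104]=16
xor $t6, $t6, 13 → $t6=16^13=29
add $t4, $t4, 4 → $t4=104+4=108
add $t2, $t2, 3 → $t2=5+3=8
cmp $t2, 23  (cmp 8,23)
blt L1: taken
lw $t6, 0($t4) → $t6=M[108]=-2
xor $t6, $t6, 13 → $t6=(-2)^13=-13
add $t4, $t4, 4 → $t4=108+4=112
add $t2, $t2, 3 → $t2=8+3=11
cmp $t2, 23  (cmp 11,23)
blt L1: taken
lw $t6, 0($t4) → $t6=M[112]=28
xor $t6, $t6, 13 → $t6=28^13=17
add $t4, $t4, 4 → $t4=112+4=116
add $t2, $t2, 3 → $t2=11+3=14
cmp $t2, 23  (cmp 14,23)
blt L1: taken
lw $t6, 0($t4) → $t6=M[116]=-8
xor $t6, $t6, 13 → $t6=(-8)^13=-11
add $t4, $t4, 4 → $t4=116+4=120
add $t2, $t2, 3 → $t2=14+3=17
cmp $t2, 23  (cmp 17,23)
blt L1: taken
lw $t6, 0($t4) → $t6=M[120]=17
xor $t6, $t6, 13 → $t6=17^13=28
add $t4, $t4, 4 → $t4=120+4=124
add $t2, $t2, 3 → $t2=17+3=20
cmp $t2, 23  (cmp 20,23)
blt L1: taken
lw $t6, 0($t4) → $t6=M[124]=6
xor $t6, $t6, 13 → $t6=6^13=11
add $t4, $t4, 4 → $t4=124+4=128
After step 42: $t2 = 20.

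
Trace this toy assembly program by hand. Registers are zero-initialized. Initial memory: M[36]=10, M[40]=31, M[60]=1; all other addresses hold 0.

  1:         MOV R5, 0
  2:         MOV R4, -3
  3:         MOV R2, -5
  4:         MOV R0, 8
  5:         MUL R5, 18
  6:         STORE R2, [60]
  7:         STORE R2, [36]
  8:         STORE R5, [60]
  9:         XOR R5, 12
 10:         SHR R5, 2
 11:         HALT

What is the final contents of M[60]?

0

after MOV R5, 0: R5=0
after MOV R4, -3: R4=-3
after MOV R2, -5: R2=-5
after MOV R0, 8: R0=8
after MUL R5, 18: R5=0*18=0
STORE R2, [60] → M[60]=-5
STORE R2, [36] → M[36]=-5
STORE R5, [60] → M[60]=0
after XOR R5, 12: R5=0^12=12
after SHR R5, 2: R5=12>>2=3
halt.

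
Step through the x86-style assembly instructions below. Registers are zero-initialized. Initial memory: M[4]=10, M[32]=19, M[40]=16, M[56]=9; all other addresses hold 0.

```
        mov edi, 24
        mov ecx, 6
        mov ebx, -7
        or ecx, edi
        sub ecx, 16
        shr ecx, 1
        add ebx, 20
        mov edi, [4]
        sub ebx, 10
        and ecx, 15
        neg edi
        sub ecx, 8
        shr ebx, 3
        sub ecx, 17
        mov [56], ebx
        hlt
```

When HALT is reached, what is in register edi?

mov edi, 24 → edi=24
mov ecx, 6 → ecx=6
mov ebx, -7 → ebx=-7
or ecx, edi → ecx=6|24=30
sub ecx, 16 → ecx=30-16=14
shr ecx, 1 → ecx=14>>1=7
add ebx, 20 → ebx=(-7)+20=13
mov edi, [4] → edi=M[4]=10
sub ebx, 10 → ebx=13-10=3
and ecx, 15 → ecx=7&15=7
neg edi → edi=-(10)=-10
sub ecx, 8 → ecx=7-8=-1
shr ebx, 3 → ebx=3>>3=0
sub ecx, 17 → ecx=(-1)-17=-18
mov [56], ebx → M[56]=0
halt.

-10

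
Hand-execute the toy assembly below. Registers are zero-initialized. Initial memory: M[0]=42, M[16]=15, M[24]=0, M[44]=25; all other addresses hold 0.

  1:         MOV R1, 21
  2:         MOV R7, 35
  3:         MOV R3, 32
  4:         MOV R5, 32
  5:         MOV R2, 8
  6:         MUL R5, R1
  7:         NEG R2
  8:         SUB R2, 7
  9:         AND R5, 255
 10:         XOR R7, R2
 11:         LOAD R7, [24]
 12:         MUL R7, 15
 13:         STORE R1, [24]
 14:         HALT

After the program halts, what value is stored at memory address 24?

21

R1=21
R7=35
R3=32
R5=32
R2=8
R5=32*21=672
R2=-(8)=-8
R2=(-8)-7=-15
R5=672&255=160
R7=35^(-15)=-46
R7=M[24]=0
R7=0*15=0
STORE R1, [24] → M[24]=21
halt.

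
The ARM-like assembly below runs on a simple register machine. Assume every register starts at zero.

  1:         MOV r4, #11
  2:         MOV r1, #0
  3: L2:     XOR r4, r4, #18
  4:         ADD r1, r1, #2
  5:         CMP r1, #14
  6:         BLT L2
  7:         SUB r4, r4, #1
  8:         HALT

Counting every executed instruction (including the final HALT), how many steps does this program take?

MOV r4, #11 → r4=11
MOV r1, #0 → r1=0
XOR r4, r4, #18 → r4=11^18=25
ADD r1, r1, #2 → r1=0+2=2
CMP r1, #14  (cmp 2,14)
BLT L2: taken
XOR r4, r4, #18 → r4=25^18=11
ADD r1, r1, #2 → r1=2+2=4
CMP r1, #14  (cmp 4,14)
BLT L2: taken
XOR r4, r4, #18 → r4=11^18=25
ADD r1, r1, #2 → r1=4+2=6
CMP r1, #14  (cmp 6,14)
BLT L2: taken
XOR r4, r4, #18 → r4=25^18=11
ADD r1, r1, #2 → r1=6+2=8
CMP r1, #14  (cmp 8,14)
BLT L2: taken
XOR r4, r4, #18 → r4=11^18=25
ADD r1, r1, #2 → r1=8+2=10
CMP r1, #14  (cmp 10,14)
BLT L2: taken
XOR r4, r4, #18 → r4=25^18=11
ADD r1, r1, #2 → r1=10+2=12
CMP r1, #14  (cmp 12,14)
BLT L2: taken
XOR r4, r4, #18 → r4=11^18=25
ADD r1, r1, #2 → r1=12+2=14
CMP r1, #14  (cmp 14,14)
BLT L2: not taken
SUB r4, r4, #1 → r4=25-1=24
halt.
Total executed instructions: 32.

32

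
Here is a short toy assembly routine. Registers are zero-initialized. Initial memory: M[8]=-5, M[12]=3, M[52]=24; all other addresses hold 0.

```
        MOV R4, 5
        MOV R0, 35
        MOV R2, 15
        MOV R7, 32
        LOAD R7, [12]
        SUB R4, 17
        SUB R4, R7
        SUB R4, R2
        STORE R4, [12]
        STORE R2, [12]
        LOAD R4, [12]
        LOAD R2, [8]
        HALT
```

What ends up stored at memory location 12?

R4=5
R0=35
R2=15
R7=32
R7=M[12]=3
R4=5-17=-12
R4=(-12)-3=-15
R4=(-15)-15=-30
STORE R4, [12] → M[12]=-30
STORE R2, [12] → M[12]=15
R4=M[12]=15
R2=M[8]=-5
halt.

15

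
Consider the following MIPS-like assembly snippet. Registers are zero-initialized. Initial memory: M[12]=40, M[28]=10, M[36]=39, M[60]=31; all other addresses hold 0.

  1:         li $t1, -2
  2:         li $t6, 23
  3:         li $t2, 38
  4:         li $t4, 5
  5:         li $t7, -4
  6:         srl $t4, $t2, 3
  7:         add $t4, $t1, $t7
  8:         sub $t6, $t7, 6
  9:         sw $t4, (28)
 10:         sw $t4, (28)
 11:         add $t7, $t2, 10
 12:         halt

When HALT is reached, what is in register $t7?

after li $t1, -2: $t1=-2
after li $t6, 23: $t6=23
after li $t2, 38: $t2=38
after li $t4, 5: $t4=5
after li $t7, -4: $t7=-4
after srl $t4, $t2, 3: $t4=38>>3=4
after add $t4, $t1, $t7: $t4=(-2)+(-4)=-6
after sub $t6, $t7, 6: $t6=(-4)-6=-10
sw $t4, (28) → M[28]=-6
sw $t4, (28) → M[28]=-6
after add $t7, $t2, 10: $t7=38+10=48
halt.

48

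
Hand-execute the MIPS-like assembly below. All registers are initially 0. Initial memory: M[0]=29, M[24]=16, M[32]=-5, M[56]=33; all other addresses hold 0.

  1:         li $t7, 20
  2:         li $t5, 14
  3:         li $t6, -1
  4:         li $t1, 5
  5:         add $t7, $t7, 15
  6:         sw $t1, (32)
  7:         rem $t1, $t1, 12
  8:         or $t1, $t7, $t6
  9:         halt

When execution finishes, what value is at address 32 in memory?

$t7=20
$t5=14
$t6=-1
$t1=5
$t7=20+15=35
sw $t1, (32) → M[32]=5
$t1=5%12=5
$t1=35|(-1)=-1
halt.

5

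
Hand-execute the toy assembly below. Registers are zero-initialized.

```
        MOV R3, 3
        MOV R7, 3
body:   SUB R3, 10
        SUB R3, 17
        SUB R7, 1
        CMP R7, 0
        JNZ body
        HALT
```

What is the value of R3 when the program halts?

after MOV R3, 3: R3=3
after MOV R7, 3: R7=3
after SUB R3, 10: R3=3-10=-7
after SUB R3, 17: R3=(-7)-17=-24
after SUB R7, 1: R7=3-1=2
CMP R7, 0  (cmp 2,0)
JNZ body: taken
after SUB R3, 10: R3=(-24)-10=-34
after SUB R3, 17: R3=(-34)-17=-51
after SUB R7, 1: R7=2-1=1
CMP R7, 0  (cmp 1,0)
JNZ body: taken
after SUB R3, 10: R3=(-51)-10=-61
after SUB R3, 17: R3=(-61)-17=-78
after SUB R7, 1: R7=1-1=0
CMP R7, 0  (cmp 0,0)
JNZ body: not taken
halt.

-78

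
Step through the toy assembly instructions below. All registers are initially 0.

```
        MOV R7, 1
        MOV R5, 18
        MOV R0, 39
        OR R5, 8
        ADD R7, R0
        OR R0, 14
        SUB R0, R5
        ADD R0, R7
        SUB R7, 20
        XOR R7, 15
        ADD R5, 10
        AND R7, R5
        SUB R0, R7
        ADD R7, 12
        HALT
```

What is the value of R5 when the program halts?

MOV R7, 1 → R7=1
MOV R5, 18 → R5=18
MOV R0, 39 → R0=39
OR R5, 8 → R5=18|8=26
ADD R7, R0 → R7=1+39=40
OR R0, 14 → R0=39|14=47
SUB R0, R5 → R0=47-26=21
ADD R0, R7 → R0=21+40=61
SUB R7, 20 → R7=40-20=20
XOR R7, 15 → R7=20^15=27
ADD R5, 10 → R5=26+10=36
AND R7, R5 → R7=27&36=0
SUB R0, R7 → R0=61-0=61
ADD R7, 12 → R7=0+12=12
halt.

36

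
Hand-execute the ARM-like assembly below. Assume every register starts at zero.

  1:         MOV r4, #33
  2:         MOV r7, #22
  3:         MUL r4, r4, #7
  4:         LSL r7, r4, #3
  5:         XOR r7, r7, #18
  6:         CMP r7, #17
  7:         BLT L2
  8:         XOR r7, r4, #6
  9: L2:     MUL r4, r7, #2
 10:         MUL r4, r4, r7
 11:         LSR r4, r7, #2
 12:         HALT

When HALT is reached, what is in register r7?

225

MOV r4, #33 → r4=33
MOV r7, #22 → r7=22
MUL r4, r4, #7 → r4=33*7=231
LSL r7, r4, #3 → r7=231<<3=1848
XOR r7, r7, #18 → r7=1848^18=1834
CMP r7, #17  (cmp 1834,17)
BLT L2: not taken
XOR r7, r4, #6 → r7=231^6=225
MUL r4, r7, #2 → r4=225*2=450
MUL r4, r4, r7 → r4=450*225=101250
LSR r4, r7, #2 → r4=225>>2=56
halt.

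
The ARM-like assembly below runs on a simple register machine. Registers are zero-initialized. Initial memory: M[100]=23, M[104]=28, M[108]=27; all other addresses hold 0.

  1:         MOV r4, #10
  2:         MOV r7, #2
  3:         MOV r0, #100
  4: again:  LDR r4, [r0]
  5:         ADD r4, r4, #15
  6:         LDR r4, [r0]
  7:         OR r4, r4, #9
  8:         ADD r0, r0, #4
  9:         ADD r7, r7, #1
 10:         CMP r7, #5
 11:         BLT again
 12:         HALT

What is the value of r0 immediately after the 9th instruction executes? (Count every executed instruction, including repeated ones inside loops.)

104

after MOV r4, #10: r4=10
after MOV r7, #2: r7=2
after MOV r0, #100: r0=100
after LDR r4, [r0]: r4=M[100]=23
after ADD r4, r4, #15: r4=23+15=38
after LDR r4, [r0]: r4=M[100]=23
after OR r4, r4, #9: r4=23|9=31
after ADD r0, r0, #4: r0=100+4=104
after ADD r7, r7, #1: r7=2+1=3
After step 9: r0 = 104.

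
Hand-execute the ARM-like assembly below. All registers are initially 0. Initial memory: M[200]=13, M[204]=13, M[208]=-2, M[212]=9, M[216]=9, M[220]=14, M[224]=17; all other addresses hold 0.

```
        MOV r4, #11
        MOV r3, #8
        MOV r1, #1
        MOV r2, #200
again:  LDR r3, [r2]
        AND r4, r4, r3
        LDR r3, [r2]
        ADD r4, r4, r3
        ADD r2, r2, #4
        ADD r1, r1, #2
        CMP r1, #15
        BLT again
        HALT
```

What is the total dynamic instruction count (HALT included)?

61

r4=11
r3=8
r1=1
r2=200
r3=M[200]=13
r4=11&13=9
r3=M[200]=13
r4=9+13=22
r2=200+4=204
r1=1+2=3
CMP r1, #15  (cmp 3,15)
BLT again: taken
r3=M[204]=13
r4=22&13=4
r3=M[204]=13
r4=4+13=17
r2=204+4=208
r1=3+2=5
CMP r1, #15  (cmp 5,15)
BLT again: taken
r3=M[208]=-2
r4=17&(-2)=16
r3=M[208]=-2
r4=16+(-2)=14
r2=208+4=212
r1=5+2=7
CMP r1, #15  (cmp 7,15)
BLT again: taken
r3=M[212]=9
r4=14&9=8
r3=M[212]=9
r4=8+9=17
r2=212+4=216
r1=7+2=9
CMP r1, #15  (cmp 9,15)
BLT again: taken
r3=M[216]=9
r4=17&9=1
r3=M[216]=9
r4=1+9=10
r2=216+4=220
r1=9+2=11
CMP r1, #15  (cmp 11,15)
BLT again: taken
r3=M[220]=14
r4=10&14=10
r3=M[220]=14
r4=10+14=24
r2=220+4=224
r1=11+2=13
CMP r1, #15  (cmp 13,15)
BLT again: taken
r3=M[224]=17
r4=24&17=16
r3=M[224]=17
r4=16+17=33
r2=224+4=228
r1=13+2=15
CMP r1, #15  (cmp 15,15)
BLT again: not taken
halt.
Total executed instructions: 61.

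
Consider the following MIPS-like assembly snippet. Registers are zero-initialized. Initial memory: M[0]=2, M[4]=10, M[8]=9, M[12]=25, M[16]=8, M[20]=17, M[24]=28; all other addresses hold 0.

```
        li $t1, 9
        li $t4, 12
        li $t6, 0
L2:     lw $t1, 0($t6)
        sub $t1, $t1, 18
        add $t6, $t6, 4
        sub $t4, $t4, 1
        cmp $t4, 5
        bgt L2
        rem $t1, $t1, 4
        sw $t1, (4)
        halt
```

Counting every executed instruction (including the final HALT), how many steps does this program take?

48

after li $t1, 9: $t1=9
after li $t4, 12: $t4=12
after li $t6, 0: $t6=0
after lw $t1, 0($t6): $t1=M[0]=2
after sub $t1, $t1, 18: $t1=2-18=-16
after add $t6, $t6, 4: $t6=0+4=4
after sub $t4, $t4, 1: $t4=12-1=11
cmp $t4, 5  (cmp 11,5)
bgt L2: taken
after lw $t1, 0($t6): $t1=M[4]=10
after sub $t1, $t1, 18: $t1=10-18=-8
after add $t6, $t6, 4: $t6=4+4=8
after sub $t4, $t4, 1: $t4=11-1=10
cmp $t4, 5  (cmp 10,5)
bgt L2: taken
after lw $t1, 0($t6): $t1=M[8]=9
after sub $t1, $t1, 18: $t1=9-18=-9
after add $t6, $t6, 4: $t6=8+4=12
after sub $t4, $t4, 1: $t4=10-1=9
cmp $t4, 5  (cmp 9,5)
bgt L2: taken
after lw $t1, 0($t6): $t1=M[12]=25
after sub $t1, $t1, 18: $t1=25-18=7
after add $t6, $t6, 4: $t6=12+4=16
after sub $t4, $t4, 1: $t4=9-1=8
cmp $t4, 5  (cmp 8,5)
bgt L2: taken
after lw $t1, 0($t6): $t1=M[16]=8
after sub $t1, $t1, 18: $t1=8-18=-10
after add $t6, $t6, 4: $t6=16+4=20
after sub $t4, $t4, 1: $t4=8-1=7
cmp $t4, 5  (cmp 7,5)
bgt L2: taken
after lw $t1, 0($t6): $t1=M[20]=17
after sub $t1, $t1, 18: $t1=17-18=-1
after add $t6, $t6, 4: $t6=20+4=24
after sub $t4, $t4, 1: $t4=7-1=6
cmp $t4, 5  (cmp 6,5)
bgt L2: taken
after lw $t1, 0($t6): $t1=M[24]=28
after sub $t1, $t1, 18: $t1=28-18=10
after add $t6, $t6, 4: $t6=24+4=28
after sub $t4, $t4, 1: $t4=6-1=5
cmp $t4, 5  (cmp 5,5)
bgt L2: not taken
after rem $t1, $t1, 4: $t1=10%4=2
sw $t1, (4) → M[4]=2
halt.
Total executed instructions: 48.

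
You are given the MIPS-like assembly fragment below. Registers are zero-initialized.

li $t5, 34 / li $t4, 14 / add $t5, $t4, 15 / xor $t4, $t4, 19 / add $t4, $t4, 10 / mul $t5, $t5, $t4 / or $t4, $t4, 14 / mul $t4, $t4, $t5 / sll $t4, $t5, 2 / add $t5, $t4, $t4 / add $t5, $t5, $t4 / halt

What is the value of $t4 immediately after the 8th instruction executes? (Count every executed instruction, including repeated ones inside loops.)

after li $t5, 34: $t5=34
after li $t4, 14: $t4=14
after add $t5, $t4, 15: $t5=14+15=29
after xor $t4, $t4, 19: $t4=14^19=29
after add $t4, $t4, 10: $t4=29+10=39
after mul $t5, $t5, $t4: $t5=29*39=1131
after or $t4, $t4, 14: $t4=39|14=47
after mul $t4, $t4, $t5: $t4=47*1131=53157
After step 8: $t4 = 53157.

53157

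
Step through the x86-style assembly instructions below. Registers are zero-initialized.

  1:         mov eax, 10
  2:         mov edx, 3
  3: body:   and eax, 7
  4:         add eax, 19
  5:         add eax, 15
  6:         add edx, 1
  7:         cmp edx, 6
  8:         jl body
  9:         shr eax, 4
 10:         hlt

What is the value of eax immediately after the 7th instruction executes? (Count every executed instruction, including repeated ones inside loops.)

36

eax=10
edx=3
eax=10&7=2
eax=2+19=21
eax=21+15=36
edx=3+1=4
cmp edx, 6  (cmp 4,6)
After step 7: eax = 36.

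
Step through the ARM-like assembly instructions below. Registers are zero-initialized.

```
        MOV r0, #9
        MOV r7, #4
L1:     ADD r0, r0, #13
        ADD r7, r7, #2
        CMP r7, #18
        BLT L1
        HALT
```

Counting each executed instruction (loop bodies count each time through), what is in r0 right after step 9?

35

MOV r0, #9 → r0=9
MOV r7, #4 → r7=4
ADD r0, r0, #13 → r0=9+13=22
ADD r7, r7, #2 → r7=4+2=6
CMP r7, #18  (cmp 6,18)
BLT L1: taken
ADD r0, r0, #13 → r0=22+13=35
ADD r7, r7, #2 → r7=6+2=8
CMP r7, #18  (cmp 8,18)
After step 9: r0 = 35.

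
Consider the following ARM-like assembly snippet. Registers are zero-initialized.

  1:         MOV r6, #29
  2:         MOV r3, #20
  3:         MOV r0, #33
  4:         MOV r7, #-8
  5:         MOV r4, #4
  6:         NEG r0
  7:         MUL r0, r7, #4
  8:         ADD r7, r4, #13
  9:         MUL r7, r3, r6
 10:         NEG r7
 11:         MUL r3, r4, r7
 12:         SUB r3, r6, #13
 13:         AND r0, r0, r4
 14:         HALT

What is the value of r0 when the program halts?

MOV r6, #29 → r6=29
MOV r3, #20 → r3=20
MOV r0, #33 → r0=33
MOV r7, #-8 → r7=-8
MOV r4, #4 → r4=4
NEG r0 → r0=-(33)=-33
MUL r0, r7, #4 → r0=(-8)*4=-32
ADD r7, r4, #13 → r7=4+13=17
MUL r7, r3, r6 → r7=20*29=580
NEG r7 → r7=-(580)=-580
MUL r3, r4, r7 → r3=4*(-580)=-2320
SUB r3, r6, #13 → r3=29-13=16
AND r0, r0, r4 → r0=(-32)&4=0
halt.

0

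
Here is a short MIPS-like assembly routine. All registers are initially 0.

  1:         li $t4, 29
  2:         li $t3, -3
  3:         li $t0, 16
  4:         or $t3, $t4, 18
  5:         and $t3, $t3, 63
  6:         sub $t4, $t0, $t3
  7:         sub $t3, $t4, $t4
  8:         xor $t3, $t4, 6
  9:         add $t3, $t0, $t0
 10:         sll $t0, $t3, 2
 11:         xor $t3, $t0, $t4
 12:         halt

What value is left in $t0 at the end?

after li $t4, 29: $t4=29
after li $t3, -3: $t3=-3
after li $t0, 16: $t0=16
after or $t3, $t4, 18: $t3=29|18=31
after and $t3, $t3, 63: $t3=31&63=31
after sub $t4, $t0, $t3: $t4=16-31=-15
after sub $t3, $t4, $t4: $t3=(-15)-(-15)=0
after xor $t3, $t4, 6: $t3=(-15)^6=-9
after add $t3, $t0, $t0: $t3=16+16=32
after sll $t0, $t3, 2: $t0=32<<2=128
after xor $t3, $t0, $t4: $t3=128^(-15)=-143
halt.

128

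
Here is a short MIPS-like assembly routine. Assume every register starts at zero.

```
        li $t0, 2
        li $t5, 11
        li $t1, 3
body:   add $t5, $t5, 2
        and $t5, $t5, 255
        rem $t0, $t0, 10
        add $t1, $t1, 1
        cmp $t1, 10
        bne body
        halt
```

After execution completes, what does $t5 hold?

25

after li $t0, 2: $t0=2
after li $t5, 11: $t5=11
after li $t1, 3: $t1=3
after add $t5, $t5, 2: $t5=11+2=13
after and $t5, $t5, 255: $t5=13&255=13
after rem $t0, $t0, 10: $t0=2%10=2
after add $t1, $t1, 1: $t1=3+1=4
cmp $t1, 10  (cmp 4,10)
bne body: taken
after add $t5, $t5, 2: $t5=13+2=15
after and $t5, $t5, 255: $t5=15&255=15
after rem $t0, $t0, 10: $t0=2%10=2
after add $t1, $t1, 1: $t1=4+1=5
cmp $t1, 10  (cmp 5,10)
bne body: taken
after add $t5, $t5, 2: $t5=15+2=17
after and $t5, $t5, 255: $t5=17&255=17
after rem $t0, $t0, 10: $t0=2%10=2
after add $t1, $t1, 1: $t1=5+1=6
cmp $t1, 10  (cmp 6,10)
bne body: taken
after add $t5, $t5, 2: $t5=17+2=19
after and $t5, $t5, 255: $t5=19&255=19
after rem $t0, $t0, 10: $t0=2%10=2
after add $t1, $t1, 1: $t1=6+1=7
cmp $t1, 10  (cmp 7,10)
bne body: taken
after add $t5, $t5, 2: $t5=19+2=21
after and $t5, $t5, 255: $t5=21&255=21
after rem $t0, $t0, 10: $t0=2%10=2
after add $t1, $t1, 1: $t1=7+1=8
cmp $t1, 10  (cmp 8,10)
bne body: taken
after add $t5, $t5, 2: $t5=21+2=23
after and $t5, $t5, 255: $t5=23&255=23
after rem $t0, $t0, 10: $t0=2%10=2
after add $t1, $t1, 1: $t1=8+1=9
cmp $t1, 10  (cmp 9,10)
bne body: taken
after add $t5, $t5, 2: $t5=23+2=25
after and $t5, $t5, 255: $t5=25&255=25
after rem $t0, $t0, 10: $t0=2%10=2
after add $t1, $t1, 1: $t1=9+1=10
cmp $t1, 10  (cmp 10,10)
bne body: not taken
halt.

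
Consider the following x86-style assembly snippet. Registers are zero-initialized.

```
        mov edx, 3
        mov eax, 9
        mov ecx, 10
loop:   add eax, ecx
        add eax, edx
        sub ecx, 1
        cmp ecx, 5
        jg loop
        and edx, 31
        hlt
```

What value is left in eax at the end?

64

mov edx, 3 → edx=3
mov eax, 9 → eax=9
mov ecx, 10 → ecx=10
add eax, ecx → eax=9+10=19
add eax, edx → eax=19+3=22
sub ecx, 1 → ecx=10-1=9
cmp ecx, 5  (cmp 9,5)
jg loop: taken
add eax, ecx → eax=22+9=31
add eax, edx → eax=31+3=34
sub ecx, 1 → ecx=9-1=8
cmp ecx, 5  (cmp 8,5)
jg loop: taken
add eax, ecx → eax=34+8=42
add eax, edx → eax=42+3=45
sub ecx, 1 → ecx=8-1=7
cmp ecx, 5  (cmp 7,5)
jg loop: taken
add eax, ecx → eax=45+7=52
add eax, edx → eax=52+3=55
sub ecx, 1 → ecx=7-1=6
cmp ecx, 5  (cmp 6,5)
jg loop: taken
add eax, ecx → eax=55+6=61
add eax, edx → eax=61+3=64
sub ecx, 1 → ecx=6-1=5
cmp ecx, 5  (cmp 5,5)
jg loop: not taken
and edx, 31 → edx=3&31=3
halt.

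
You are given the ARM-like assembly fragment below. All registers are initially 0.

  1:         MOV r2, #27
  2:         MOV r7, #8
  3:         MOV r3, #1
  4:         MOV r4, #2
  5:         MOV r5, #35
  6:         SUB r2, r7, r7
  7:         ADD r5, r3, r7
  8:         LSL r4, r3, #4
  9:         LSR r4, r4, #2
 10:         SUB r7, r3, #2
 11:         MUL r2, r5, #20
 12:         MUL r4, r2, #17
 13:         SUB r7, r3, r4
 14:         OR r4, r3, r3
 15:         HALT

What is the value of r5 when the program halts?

MOV r2, #27 → r2=27
MOV r7, #8 → r7=8
MOV r3, #1 → r3=1
MOV r4, #2 → r4=2
MOV r5, #35 → r5=35
SUB r2, r7, r7 → r2=8-8=0
ADD r5, r3, r7 → r5=1+8=9
LSL r4, r3, #4 → r4=1<<4=16
LSR r4, r4, #2 → r4=16>>2=4
SUB r7, r3, #2 → r7=1-2=-1
MUL r2, r5, #20 → r2=9*20=180
MUL r4, r2, #17 → r4=180*17=3060
SUB r7, r3, r4 → r7=1-3060=-3059
OR r4, r3, r3 → r4=1|1=1
halt.

9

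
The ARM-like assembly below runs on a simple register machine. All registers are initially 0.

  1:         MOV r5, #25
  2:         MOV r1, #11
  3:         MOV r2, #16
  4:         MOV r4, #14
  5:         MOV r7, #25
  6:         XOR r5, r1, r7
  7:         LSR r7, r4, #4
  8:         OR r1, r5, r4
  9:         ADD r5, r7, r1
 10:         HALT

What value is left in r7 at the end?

0

MOV r5, #25 → r5=25
MOV r1, #11 → r1=11
MOV r2, #16 → r2=16
MOV r4, #14 → r4=14
MOV r7, #25 → r7=25
XOR r5, r1, r7 → r5=11^25=18
LSR r7, r4, #4 → r7=14>>4=0
OR r1, r5, r4 → r1=18|14=30
ADD r5, r7, r1 → r5=0+30=30
halt.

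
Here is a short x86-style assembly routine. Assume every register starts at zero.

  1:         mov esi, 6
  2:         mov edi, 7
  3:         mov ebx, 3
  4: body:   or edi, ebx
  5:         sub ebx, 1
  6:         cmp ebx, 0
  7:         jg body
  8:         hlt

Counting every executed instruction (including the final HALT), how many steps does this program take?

mov esi, 6 → esi=6
mov edi, 7 → edi=7
mov ebx, 3 → ebx=3
or edi, ebx → edi=7|3=7
sub ebx, 1 → ebx=3-1=2
cmp ebx, 0  (cmp 2,0)
jg body: taken
or edi, ebx → edi=7|2=7
sub ebx, 1 → ebx=2-1=1
cmp ebx, 0  (cmp 1,0)
jg body: taken
or edi, ebx → edi=7|1=7
sub ebx, 1 → ebx=1-1=0
cmp ebx, 0  (cmp 0,0)
jg body: not taken
halt.
Total executed instructions: 16.

16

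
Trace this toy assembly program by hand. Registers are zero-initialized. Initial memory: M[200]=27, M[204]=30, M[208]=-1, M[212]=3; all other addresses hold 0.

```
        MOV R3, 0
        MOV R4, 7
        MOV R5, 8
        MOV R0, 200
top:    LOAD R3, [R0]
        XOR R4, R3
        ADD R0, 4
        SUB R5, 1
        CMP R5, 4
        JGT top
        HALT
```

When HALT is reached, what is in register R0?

R3=0
R4=7
R5=8
R0=200
R3=M[200]=27
R4=7^27=28
R0=200+4=204
R5=8-1=7
CMP R5, 4  (cmp 7,4)
JGT top: taken
R3=M[204]=30
R4=28^30=2
R0=204+4=208
R5=7-1=6
CMP R5, 4  (cmp 6,4)
JGT top: taken
R3=M[208]=-1
R4=2^(-1)=-3
R0=208+4=212
R5=6-1=5
CMP R5, 4  (cmp 5,4)
JGT top: taken
R3=M[212]=3
R4=(-3)^3=-2
R0=212+4=216
R5=5-1=4
CMP R5, 4  (cmp 4,4)
JGT top: not taken
halt.

216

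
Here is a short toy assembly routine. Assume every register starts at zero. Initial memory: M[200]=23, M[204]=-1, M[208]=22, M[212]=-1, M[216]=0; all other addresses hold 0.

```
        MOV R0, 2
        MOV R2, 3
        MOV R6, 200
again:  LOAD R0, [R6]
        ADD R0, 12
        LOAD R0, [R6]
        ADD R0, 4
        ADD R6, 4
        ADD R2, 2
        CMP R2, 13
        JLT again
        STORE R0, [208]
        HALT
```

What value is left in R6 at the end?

220

R0=2
R2=3
R6=200
R0=M[200]=23
R0=23+12=35
R0=M[200]=23
R0=23+4=27
R6=200+4=204
R2=3+2=5
CMP R2, 13  (cmp 5,13)
JLT again: taken
R0=M[204]=-1
R0=(-1)+12=11
R0=M[204]=-1
R0=(-1)+4=3
R6=204+4=208
R2=5+2=7
CMP R2, 13  (cmp 7,13)
JLT again: taken
R0=M[208]=22
R0=22+12=34
R0=M[208]=22
R0=22+4=26
R6=208+4=212
R2=7+2=9
CMP R2, 13  (cmp 9,13)
JLT again: taken
R0=M[212]=-1
R0=(-1)+12=11
R0=M[212]=-1
R0=(-1)+4=3
R6=212+4=216
R2=9+2=11
CMP R2, 13  (cmp 11,13)
JLT again: taken
R0=M[216]=0
R0=0+12=12
R0=M[216]=0
R0=0+4=4
R6=216+4=220
R2=11+2=13
CMP R2, 13  (cmp 13,13)
JLT again: not taken
STORE R0, [208] → M[208]=4
halt.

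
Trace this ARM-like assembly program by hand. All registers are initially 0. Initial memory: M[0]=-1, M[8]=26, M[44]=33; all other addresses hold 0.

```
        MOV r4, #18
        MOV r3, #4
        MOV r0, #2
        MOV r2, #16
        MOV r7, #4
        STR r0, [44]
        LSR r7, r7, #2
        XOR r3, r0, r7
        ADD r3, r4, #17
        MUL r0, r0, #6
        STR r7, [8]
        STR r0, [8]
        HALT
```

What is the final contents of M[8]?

after MOV r4, #18: r4=18
after MOV r3, #4: r3=4
after MOV r0, #2: r0=2
after MOV r2, #16: r2=16
after MOV r7, #4: r7=4
STR r0, [44] → M[44]=2
after LSR r7, r7, #2: r7=4>>2=1
after XOR r3, r0, r7: r3=2^1=3
after ADD r3, r4, #17: r3=18+17=35
after MUL r0, r0, #6: r0=2*6=12
STR r7, [8] → M[8]=1
STR r0, [8] → M[8]=12
halt.

12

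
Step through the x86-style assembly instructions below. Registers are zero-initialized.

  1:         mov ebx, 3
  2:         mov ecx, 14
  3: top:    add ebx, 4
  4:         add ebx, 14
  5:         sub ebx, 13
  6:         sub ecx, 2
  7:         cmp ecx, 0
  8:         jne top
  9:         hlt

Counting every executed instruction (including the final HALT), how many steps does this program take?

45

ebx=3
ecx=14
ebx=3+4=7
ebx=7+14=21
ebx=21-13=8
ecx=14-2=12
cmp ecx, 0  (cmp 12,0)
jne top: taken
ebx=8+4=12
ebx=12+14=26
ebx=26-13=13
ecx=12-2=10
cmp ecx, 0  (cmp 10,0)
jne top: taken
ebx=13+4=17
ebx=17+14=31
ebx=31-13=18
ecx=10-2=8
cmp ecx, 0  (cmp 8,0)
jne top: taken
ebx=18+4=22
ebx=22+14=36
ebx=36-13=23
ecx=8-2=6
cmp ecx, 0  (cmp 6,0)
jne top: taken
ebx=23+4=27
ebx=27+14=41
ebx=41-13=28
ecx=6-2=4
cmp ecx, 0  (cmp 4,0)
jne top: taken
ebx=28+4=32
ebx=32+14=46
ebx=46-13=33
ecx=4-2=2
cmp ecx, 0  (cmp 2,0)
jne top: taken
ebx=33+4=37
ebx=37+14=51
ebx=51-13=38
ecx=2-2=0
cmp ecx, 0  (cmp 0,0)
jne top: not taken
halt.
Total executed instructions: 45.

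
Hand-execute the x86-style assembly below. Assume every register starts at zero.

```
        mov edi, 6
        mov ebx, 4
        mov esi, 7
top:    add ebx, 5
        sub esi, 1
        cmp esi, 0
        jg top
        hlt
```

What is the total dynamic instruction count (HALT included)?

edi=6
ebx=4
esi=7
ebx=4+5=9
esi=7-1=6
cmp esi, 0  (cmp 6,0)
jg top: taken
ebx=9+5=14
esi=6-1=5
cmp esi, 0  (cmp 5,0)
jg top: taken
ebx=14+5=19
esi=5-1=4
cmp esi, 0  (cmp 4,0)
jg top: taken
ebx=19+5=24
esi=4-1=3
cmp esi, 0  (cmp 3,0)
jg top: taken
ebx=24+5=29
esi=3-1=2
cmp esi, 0  (cmp 2,0)
jg top: taken
ebx=29+5=34
esi=2-1=1
cmp esi, 0  (cmp 1,0)
jg top: taken
ebx=34+5=39
esi=1-1=0
cmp esi, 0  (cmp 0,0)
jg top: not taken
halt.
Total executed instructions: 32.

32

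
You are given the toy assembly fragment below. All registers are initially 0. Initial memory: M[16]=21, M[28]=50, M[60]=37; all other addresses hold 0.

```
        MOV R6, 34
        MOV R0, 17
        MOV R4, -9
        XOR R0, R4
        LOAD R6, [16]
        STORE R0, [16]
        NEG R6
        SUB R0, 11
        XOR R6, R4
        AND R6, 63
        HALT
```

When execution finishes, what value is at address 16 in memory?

R6=34
R0=17
R4=-9
R0=17^(-9)=-26
R6=M[16]=21
STORE R0, [16] → M[16]=-26
R6=-(21)=-21
R0=(-26)-11=-37
R6=(-21)^(-9)=28
R6=28&63=28
halt.

-26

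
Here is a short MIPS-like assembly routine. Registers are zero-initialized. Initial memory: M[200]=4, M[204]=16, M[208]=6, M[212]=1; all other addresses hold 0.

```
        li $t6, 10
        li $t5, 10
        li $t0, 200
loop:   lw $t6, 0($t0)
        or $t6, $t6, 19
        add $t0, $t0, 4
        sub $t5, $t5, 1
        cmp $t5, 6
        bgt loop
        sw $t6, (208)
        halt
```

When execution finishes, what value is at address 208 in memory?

19

li $t6, 10 → $t6=10
li $t5, 10 → $t5=10
li $t0, 200 → $t0=200
lw $t6, 0($t0) → $t6=M[200]=4
or $t6, $t6, 19 → $t6=4|19=23
add $t0, $t0, 4 → $t0=200+4=204
sub $t5, $t5, 1 → $t5=10-1=9
cmp $t5, 6  (cmp 9,6)
bgt loop: taken
lw $t6, 0($t0) → $t6=M[204]=16
or $t6, $t6, 19 → $t6=16|19=19
add $t0, $t0, 4 → $t0=204+4=208
sub $t5, $t5, 1 → $t5=9-1=8
cmp $t5, 6  (cmp 8,6)
bgt loop: taken
lw $t6, 0($t0) → $t6=M[208]=6
or $t6, $t6, 19 → $t6=6|19=23
add $t0, $t0, 4 → $t0=208+4=212
sub $t5, $t5, 1 → $t5=8-1=7
cmp $t5, 6  (cmp 7,6)
bgt loop: taken
lw $t6, 0($t0) → $t6=M[212]=1
or $t6, $t6, 19 → $t6=1|19=19
add $t0, $t0, 4 → $t0=212+4=216
sub $t5, $t5, 1 → $t5=7-1=6
cmp $t5, 6  (cmp 6,6)
bgt loop: not taken
sw $t6, (208) → M[208]=19
halt.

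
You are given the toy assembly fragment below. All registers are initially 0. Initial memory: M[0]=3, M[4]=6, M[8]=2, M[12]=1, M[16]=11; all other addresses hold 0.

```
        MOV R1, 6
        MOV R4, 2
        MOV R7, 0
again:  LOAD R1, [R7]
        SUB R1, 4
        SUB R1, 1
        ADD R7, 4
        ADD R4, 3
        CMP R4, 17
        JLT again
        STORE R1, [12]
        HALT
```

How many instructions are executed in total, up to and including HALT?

after MOV R1, 6: R1=6
after MOV R4, 2: R4=2
after MOV R7, 0: R7=0
after LOAD R1, [R7]: R1=M[0]=3
after SUB R1, 4: R1=3-4=-1
after SUB R1, 1: R1=(-1)-1=-2
after ADD R7, 4: R7=0+4=4
after ADD R4, 3: R4=2+3=5
CMP R4, 17  (cmp 5,17)
JLT again: taken
after LOAD R1, [R7]: R1=M[4]=6
after SUB R1, 4: R1=6-4=2
after SUB R1, 1: R1=2-1=1
after ADD R7, 4: R7=4+4=8
after ADD R4, 3: R4=5+3=8
CMP R4, 17  (cmp 8,17)
JLT again: taken
after LOAD R1, [R7]: R1=M[8]=2
after SUB R1, 4: R1=2-4=-2
after SUB R1, 1: R1=(-2)-1=-3
after ADD R7, 4: R7=8+4=12
after ADD R4, 3: R4=8+3=11
CMP R4, 17  (cmp 11,17)
JLT again: taken
after LOAD R1, [R7]: R1=M[12]=1
after SUB R1, 4: R1=1-4=-3
after SUB R1, 1: R1=(-3)-1=-4
after ADD R7, 4: R7=12+4=16
after ADD R4, 3: R4=11+3=14
CMP R4, 17  (cmp 14,17)
JLT again: taken
after LOAD R1, [R7]: R1=M[16]=11
after SUB R1, 4: R1=11-4=7
after SUB R1, 1: R1=7-1=6
after ADD R7, 4: R7=16+4=20
after ADD R4, 3: R4=14+3=17
CMP R4, 17  (cmp 17,17)
JLT again: not taken
STORE R1, [12] → M[12]=6
halt.
Total executed instructions: 40.

40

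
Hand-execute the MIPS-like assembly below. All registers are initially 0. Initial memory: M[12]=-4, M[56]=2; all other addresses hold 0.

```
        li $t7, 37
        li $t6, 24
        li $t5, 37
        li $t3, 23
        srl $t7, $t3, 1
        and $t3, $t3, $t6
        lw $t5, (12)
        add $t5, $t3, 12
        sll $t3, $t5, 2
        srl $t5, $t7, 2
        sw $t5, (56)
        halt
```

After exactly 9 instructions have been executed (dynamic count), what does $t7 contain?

$t7=37
$t6=24
$t5=37
$t3=23
$t7=23>>1=11
$t3=23&24=16
$t5=M[12]=-4
$t5=16+12=28
$t3=28<<2=112
After step 9: $t7 = 11.

11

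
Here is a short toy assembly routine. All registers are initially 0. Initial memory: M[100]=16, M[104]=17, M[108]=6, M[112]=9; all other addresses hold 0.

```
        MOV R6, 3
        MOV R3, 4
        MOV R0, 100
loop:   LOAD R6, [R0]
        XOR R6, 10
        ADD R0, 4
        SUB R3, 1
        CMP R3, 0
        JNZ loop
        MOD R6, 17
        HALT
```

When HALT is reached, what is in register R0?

116

after MOV R6, 3: R6=3
after MOV R3, 4: R3=4
after MOV R0, 100: R0=100
after LOAD R6, [R0]: R6=M[100]=16
after XOR R6, 10: R6=16^10=26
after ADD R0, 4: R0=100+4=104
after SUB R3, 1: R3=4-1=3
CMP R3, 0  (cmp 3,0)
JNZ loop: taken
after LOAD R6, [R0]: R6=M[104]=17
after XOR R6, 10: R6=17^10=27
after ADD R0, 4: R0=104+4=108
after SUB R3, 1: R3=3-1=2
CMP R3, 0  (cmp 2,0)
JNZ loop: taken
after LOAD R6, [R0]: R6=M[108]=6
after XOR R6, 10: R6=6^10=12
after ADD R0, 4: R0=108+4=112
after SUB R3, 1: R3=2-1=1
CMP R3, 0  (cmp 1,0)
JNZ loop: taken
after LOAD R6, [R0]: R6=M[112]=9
after XOR R6, 10: R6=9^10=3
after ADD R0, 4: R0=112+4=116
after SUB R3, 1: R3=1-1=0
CMP R3, 0  (cmp 0,0)
JNZ loop: not taken
after MOD R6, 17: R6=3%17=3
halt.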